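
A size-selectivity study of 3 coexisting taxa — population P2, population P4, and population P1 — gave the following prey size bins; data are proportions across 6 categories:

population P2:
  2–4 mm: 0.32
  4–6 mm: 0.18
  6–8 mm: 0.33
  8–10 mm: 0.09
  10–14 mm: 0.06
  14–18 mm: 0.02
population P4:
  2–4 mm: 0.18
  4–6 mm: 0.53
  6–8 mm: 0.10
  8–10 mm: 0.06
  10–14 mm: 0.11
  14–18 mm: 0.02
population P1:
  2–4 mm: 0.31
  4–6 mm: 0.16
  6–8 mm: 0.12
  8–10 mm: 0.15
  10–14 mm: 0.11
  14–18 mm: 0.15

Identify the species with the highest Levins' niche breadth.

population P1

Σp_P2ᵢ² = 0.32² + 0.18² + 0.33² + 0.09² + 0.06² + 0.02² = 0.1024 + 0.0324 + 0.1089 + 0.0081 + 0.0036 + 0.0004 = 0.2558
B_P2 = 1 / 0.2558 = 3.9093
Σp_P4ᵢ² = 0.18² + 0.53² + 0.10² + 0.06² + 0.11² + 0.02² = 0.0324 + 0.2809 + 0.0100 + 0.0036 + 0.0121 + 0.0004 = 0.3394
B_P4 = 1 / 0.3394 = 2.9464
Σp_P1ᵢ² = 0.31² + 0.16² + 0.12² + 0.15² + 0.11² + 0.15² = 0.0961 + 0.0256 + 0.0144 + 0.0225 + 0.0121 + 0.0225 = 0.1932
B_P1 = 1 / 0.1932 = 5.1760
Highest B → broadest niche (most generalist): population P1 (B = 5.18).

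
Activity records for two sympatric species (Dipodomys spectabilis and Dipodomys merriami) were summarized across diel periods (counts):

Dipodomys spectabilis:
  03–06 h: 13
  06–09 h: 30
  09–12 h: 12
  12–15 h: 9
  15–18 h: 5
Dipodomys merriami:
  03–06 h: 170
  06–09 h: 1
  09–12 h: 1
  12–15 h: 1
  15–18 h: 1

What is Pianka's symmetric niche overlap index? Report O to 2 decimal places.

0.37

Proportions for Dipodomys spectabilis (n=69): 13/69=0.1884, 30/69=0.4348, 12/69=0.1739, 9/69=0.1304, 5/69=0.0725
Proportions for Dipodomys merriami (n=174): 170/174=0.9770, 1/174=0.0057, 1/174=0.0057, 1/174=0.0057, 1/174=0.0057
Σ p₁ᵢp₂ᵢ = 0.184067 + 0.002478 + 0.000991 + 0.000743 + 0.000413 = 0.188692
Σp_1ᵢ² = 0.1884² + 0.4348² + 0.1739² + 0.1304² + 0.0725² = 0.035495 + 0.189051 + 0.030241 + 0.017004 + 0.005256 = 0.277047
Σp_2ᵢ² = 0.9770² + 0.0057² + 0.0057² + 0.0057² + 0.0057² = 0.954529 + 0.000032 + 0.000032 + 0.000032 + 0.000032 = 0.954657
O = 0.188692 / √(0.277047 × 0.954657) = 0.188692 / 0.5142809 = 0.3669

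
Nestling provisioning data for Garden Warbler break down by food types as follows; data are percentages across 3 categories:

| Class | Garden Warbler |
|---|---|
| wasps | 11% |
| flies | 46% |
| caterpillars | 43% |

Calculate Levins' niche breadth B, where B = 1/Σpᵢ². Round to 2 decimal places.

Convert percentages to proportions (divide by 100).
Σpᵢ² = 0.11² + 0.46² + 0.43² = 0.0121 + 0.2116 + 0.1849 = 0.4086
B = 1 / 0.4086 = 2.4474

2.45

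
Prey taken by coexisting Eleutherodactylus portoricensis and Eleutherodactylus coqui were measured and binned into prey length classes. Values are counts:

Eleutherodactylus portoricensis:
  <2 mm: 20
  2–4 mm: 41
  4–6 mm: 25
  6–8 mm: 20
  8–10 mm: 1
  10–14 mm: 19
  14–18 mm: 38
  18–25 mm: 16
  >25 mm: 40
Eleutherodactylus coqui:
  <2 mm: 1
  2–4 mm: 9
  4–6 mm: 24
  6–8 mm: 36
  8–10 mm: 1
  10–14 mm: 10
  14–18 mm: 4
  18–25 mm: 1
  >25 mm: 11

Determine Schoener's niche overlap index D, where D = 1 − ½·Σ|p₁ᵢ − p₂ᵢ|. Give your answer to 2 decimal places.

Proportions for Eleutherodactylus portoricensis (n=220): 20/220=0.0909, 41/220=0.1864, 25/220=0.1136, 20/220=0.0909, 1/220=0.0045, 19/220=0.0864, 38/220=0.1727, 16/220=0.0727, 40/220=0.1818
Proportions for Eleutherodactylus coqui (n=97): 1/97=0.0103, 9/97=0.0928, 24/97=0.2474, 36/97=0.3711, 1/97=0.0103, 10/97=0.1031, 4/97=0.0412, 1/97=0.0103, 11/97=0.1134
Σ|p₁ᵢ − p₂ᵢ| = 0.0806 + 0.0936 + 0.1338 + 0.2802 + 0.0058 + 0.0167 + 0.1315 + 0.0624 + 0.0684 = 0.8730
D = 1 − ½ × 0.8730 = 1 − 0.43650 = 0.56350

0.56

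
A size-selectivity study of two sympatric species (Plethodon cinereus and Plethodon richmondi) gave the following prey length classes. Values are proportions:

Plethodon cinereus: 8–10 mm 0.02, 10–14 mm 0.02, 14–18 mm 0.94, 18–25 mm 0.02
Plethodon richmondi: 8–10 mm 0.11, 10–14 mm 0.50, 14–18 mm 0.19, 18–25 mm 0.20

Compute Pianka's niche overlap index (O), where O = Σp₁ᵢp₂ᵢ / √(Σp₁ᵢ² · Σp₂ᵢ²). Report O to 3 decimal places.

Σ p₁ᵢp₂ᵢ = 0.0022 + 0.0100 + 0.1786 + 0.0040 = 0.1948
Σp_1ᵢ² = 0.02² + 0.02² + 0.94² + 0.02² = 0.0004 + 0.0004 + 0.8836 + 0.0004 = 0.8848
Σp_2ᵢ² = 0.11² + 0.50² + 0.19² + 0.20² = 0.0121 + 0.2500 + 0.0361 + 0.0400 = 0.3382
O = 0.1948 / √(0.8848 × 0.3382) = 0.1948 / 0.547028 = 0.35611

0.356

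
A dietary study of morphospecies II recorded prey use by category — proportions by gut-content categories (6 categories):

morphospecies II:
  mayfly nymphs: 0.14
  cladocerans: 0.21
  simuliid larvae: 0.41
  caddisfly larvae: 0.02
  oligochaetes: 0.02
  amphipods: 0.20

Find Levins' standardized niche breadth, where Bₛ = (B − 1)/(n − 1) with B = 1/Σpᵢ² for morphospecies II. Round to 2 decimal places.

0.53

Σpᵢ² = 0.14² + 0.21² + 0.41² + 0.02² + 0.02² + 0.20² = 0.0196 + 0.0441 + 0.1681 + 0.0004 + 0.0004 + 0.0400 = 0.2726
B = 1 / 0.2726 = 3.6684
Bₛ = (B − 1)/(n − 1) = (3.6684 − 1)/(6 − 1) = 2.6684/5 = 0.5337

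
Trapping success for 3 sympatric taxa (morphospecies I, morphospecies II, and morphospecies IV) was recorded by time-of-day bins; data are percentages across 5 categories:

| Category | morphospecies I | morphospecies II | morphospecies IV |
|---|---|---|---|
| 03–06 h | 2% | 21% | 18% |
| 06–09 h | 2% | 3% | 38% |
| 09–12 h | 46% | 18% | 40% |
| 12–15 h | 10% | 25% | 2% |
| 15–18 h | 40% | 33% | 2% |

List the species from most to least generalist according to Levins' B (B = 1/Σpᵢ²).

morphospecies II > morphospecies IV > morphospecies I

Convert percentages to proportions (divide by 100).
Σp_Iᵢ² = 0.02² + 0.02² + 0.46² + 0.10² + 0.40² = 0.0004 + 0.0004 + 0.2116 + 0.0100 + 0.1600 = 0.3824
B_I = 1 / 0.3824 = 2.6151
Σp_IIᵢ² = 0.21² + 0.03² + 0.18² + 0.25² + 0.33² = 0.0441 + 0.0009 + 0.0324 + 0.0625 + 0.1089 = 0.2488
B_II = 1 / 0.2488 = 4.0193
Σp_IVᵢ² = 0.18² + 0.38² + 0.40² + 0.02² + 0.02² = 0.0324 + 0.1444 + 0.1600 + 0.0004 + 0.0004 = 0.3376
B_IV = 1 / 0.3376 = 2.9621
Ranking by B (broadest → narrowest): morphospecies II (4.02) > morphospecies IV (2.96) > morphospecies I (2.62)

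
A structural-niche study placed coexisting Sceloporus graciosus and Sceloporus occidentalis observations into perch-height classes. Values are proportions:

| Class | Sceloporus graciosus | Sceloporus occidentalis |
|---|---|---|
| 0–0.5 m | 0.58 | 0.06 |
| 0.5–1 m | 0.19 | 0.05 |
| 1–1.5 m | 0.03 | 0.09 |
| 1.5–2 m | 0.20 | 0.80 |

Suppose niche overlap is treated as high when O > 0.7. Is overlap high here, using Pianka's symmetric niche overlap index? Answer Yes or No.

No

Σ p₁ᵢp₂ᵢ = 0.0348 + 0.0095 + 0.0027 + 0.1600 = 0.2070
Σp_1ᵢ² = 0.58² + 0.19² + 0.03² + 0.20² = 0.3364 + 0.0361 + 0.0009 + 0.0400 = 0.4134
Σp_2ᵢ² = 0.06² + 0.05² + 0.09² + 0.80² = 0.0036 + 0.0025 + 0.0081 + 0.6400 = 0.6542
O = 0.2070 / √(0.4134 × 0.6542) = 0.2070 / 0.52004 = 0.3980
O = 0.3980 < 0.7 → No.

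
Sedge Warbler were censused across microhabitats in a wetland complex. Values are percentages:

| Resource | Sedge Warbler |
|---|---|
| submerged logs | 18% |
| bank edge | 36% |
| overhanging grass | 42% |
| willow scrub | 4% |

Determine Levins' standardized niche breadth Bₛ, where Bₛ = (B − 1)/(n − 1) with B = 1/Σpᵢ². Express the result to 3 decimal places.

0.647

Convert percentages to proportions (divide by 100).
Σpᵢ² = 0.18² + 0.36² + 0.42² + 0.04² = 0.0324 + 0.1296 + 0.1764 + 0.0016 = 0.3400
B = 1 / 0.3400 = 2.94118
Bₛ = (B − 1)/(n − 1) = (2.94118 − 1)/(4 − 1) = 1.94118/3 = 0.64706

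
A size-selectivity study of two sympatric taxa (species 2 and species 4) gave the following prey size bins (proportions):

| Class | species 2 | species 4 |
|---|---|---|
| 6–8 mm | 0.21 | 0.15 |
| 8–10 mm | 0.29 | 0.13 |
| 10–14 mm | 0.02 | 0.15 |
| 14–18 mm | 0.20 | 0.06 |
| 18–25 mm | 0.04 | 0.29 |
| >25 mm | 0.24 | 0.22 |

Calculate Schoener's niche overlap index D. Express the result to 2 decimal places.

Σ|p₁ᵢ − p₂ᵢ| = 0.06 + 0.16 + 0.13 + 0.14 + 0.25 + 0.02 = 0.76
D = 1 − ½ × 0.76 = 1 − 0.380 = 0.6200

0.62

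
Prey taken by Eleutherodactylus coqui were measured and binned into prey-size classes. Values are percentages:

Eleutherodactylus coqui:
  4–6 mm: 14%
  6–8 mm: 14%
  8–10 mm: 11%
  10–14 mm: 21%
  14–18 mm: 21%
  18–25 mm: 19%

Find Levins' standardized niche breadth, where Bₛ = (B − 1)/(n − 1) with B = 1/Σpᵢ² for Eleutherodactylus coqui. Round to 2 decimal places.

0.94

Convert percentages to proportions (divide by 100).
Σpᵢ² = 0.14² + 0.14² + 0.11² + 0.21² + 0.21² + 0.19² = 0.0196 + 0.0196 + 0.0121 + 0.0441 + 0.0441 + 0.0361 = 0.1756
B = 1 / 0.1756 = 5.6948
Bₛ = (B − 1)/(n − 1) = (5.6948 − 1)/(6 − 1) = 4.6948/5 = 0.9390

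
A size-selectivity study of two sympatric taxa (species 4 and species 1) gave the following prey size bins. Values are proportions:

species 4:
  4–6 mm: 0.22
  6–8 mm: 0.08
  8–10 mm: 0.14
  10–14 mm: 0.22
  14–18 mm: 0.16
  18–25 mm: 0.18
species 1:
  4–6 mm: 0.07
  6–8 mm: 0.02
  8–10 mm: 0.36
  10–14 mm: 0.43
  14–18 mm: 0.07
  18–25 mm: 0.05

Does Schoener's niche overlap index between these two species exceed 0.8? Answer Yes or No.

Σ|p₁ᵢ − p₂ᵢ| = 0.15 + 0.06 + 0.22 + 0.21 + 0.09 + 0.13 = 0.86
D = 1 − ½ × 0.86 = 1 − 0.430 = 0.5700
D = 0.5700 < 0.8 → No.

No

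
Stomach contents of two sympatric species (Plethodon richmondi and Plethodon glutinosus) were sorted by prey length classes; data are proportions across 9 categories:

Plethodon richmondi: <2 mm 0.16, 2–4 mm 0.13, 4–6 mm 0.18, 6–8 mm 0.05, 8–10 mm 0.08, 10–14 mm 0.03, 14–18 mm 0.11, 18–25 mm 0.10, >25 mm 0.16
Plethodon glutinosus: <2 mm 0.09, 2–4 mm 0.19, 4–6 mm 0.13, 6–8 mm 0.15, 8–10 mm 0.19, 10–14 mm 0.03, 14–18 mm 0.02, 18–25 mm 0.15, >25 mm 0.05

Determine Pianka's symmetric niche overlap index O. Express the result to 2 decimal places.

Σ p₁ᵢp₂ᵢ = 0.0144 + 0.0247 + 0.0234 + 0.0075 + 0.0152 + 0.0009 + 0.0022 + 0.0150 + 0.0080 = 0.1113
Σp_1ᵢ² = 0.16² + 0.13² + 0.18² + 0.05² + 0.08² + 0.03² + 0.11² + 0.10² + 0.16² = 0.0256 + 0.0169 + 0.0324 + 0.0025 + 0.0064 + 0.0009 + 0.0121 + 0.0100 + 0.0256 = 0.1324
Σp_2ᵢ² = 0.09² + 0.19² + 0.13² + 0.15² + 0.19² + 0.03² + 0.02² + 0.15² + 0.05² = 0.0081 + 0.0361 + 0.0169 + 0.0225 + 0.0361 + 0.0009 + 0.0004 + 0.0225 + 0.0025 = 0.1460
O = 0.1113 / √(0.1324 × 0.1460) = 0.1113 / 0.13903 = 0.8005

0.80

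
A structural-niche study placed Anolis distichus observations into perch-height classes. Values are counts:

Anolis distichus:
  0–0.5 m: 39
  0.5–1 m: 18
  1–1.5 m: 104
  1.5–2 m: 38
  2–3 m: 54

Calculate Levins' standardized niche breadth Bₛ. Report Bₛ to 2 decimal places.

Proportions for Anolis distichus (n=253): 39/253=0.1542, 18/253=0.0711, 104/253=0.4111, 38/253=0.1502, 54/253=0.2134
Σpᵢ² = 0.1542² + 0.0711² + 0.4111² + 0.1502² + 0.2134² = 0.023778 + 0.005055 + 0.169003 + 0.022560 + 0.045540 = 0.265936
B = 1 / 0.265936 = 3.7603
Bₛ = (B − 1)/(n − 1) = (3.7603 − 1)/(5 − 1) = 2.7603/4 = 0.6901

0.69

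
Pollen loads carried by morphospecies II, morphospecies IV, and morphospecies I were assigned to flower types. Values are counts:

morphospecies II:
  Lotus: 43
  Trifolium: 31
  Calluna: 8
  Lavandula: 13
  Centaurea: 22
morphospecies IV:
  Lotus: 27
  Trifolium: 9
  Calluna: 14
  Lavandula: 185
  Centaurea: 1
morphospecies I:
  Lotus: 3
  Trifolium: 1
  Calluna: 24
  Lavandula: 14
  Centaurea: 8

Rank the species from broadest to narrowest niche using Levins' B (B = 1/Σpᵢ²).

Proportions for morphospecies II (n=117): 43/117=0.3675, 31/117=0.2650, 8/117=0.0684, 13/117=0.1111, 22/117=0.1880
Proportions for morphospecies IV (n=236): 27/236=0.1144, 9/236=0.0381, 14/236=0.0593, 185/236=0.7839, 1/236=0.0042
Proportions for morphospecies I (n=50): 3/50=0.0600, 1/50=0.0200, 24/50=0.4800, 14/50=0.2800, 8/50=0.1600
Σp_IIᵢ² = 0.3675² + 0.2650² + 0.0684² + 0.1111² + 0.1880² = 0.135056 + 0.070225 + 0.004679 + 0.012343 + 0.035344 = 0.257647
B_II = 1 / 0.257647 = 3.8813
Σp_IVᵢ² = 0.1144² + 0.0381² + 0.0593² + 0.7839² + 0.0042² = 0.013087 + 0.001452 + 0.003516 + 0.614499 + 0.000018 = 0.632572
B_IV = 1 / 0.632572 = 1.5808
Σp_Iᵢ² = 0.0600² + 0.0200² + 0.4800² + 0.2800² + 0.1600² = 0.003600 + 0.000400 + 0.230400 + 0.078400 + 0.025600 = 0.338400
B_I = 1 / 0.338400 = 2.9551
Ranking by B (broadest → narrowest): morphospecies II (3.88) > morphospecies I (2.96) > morphospecies IV (1.58)

morphospecies II > morphospecies I > morphospecies IV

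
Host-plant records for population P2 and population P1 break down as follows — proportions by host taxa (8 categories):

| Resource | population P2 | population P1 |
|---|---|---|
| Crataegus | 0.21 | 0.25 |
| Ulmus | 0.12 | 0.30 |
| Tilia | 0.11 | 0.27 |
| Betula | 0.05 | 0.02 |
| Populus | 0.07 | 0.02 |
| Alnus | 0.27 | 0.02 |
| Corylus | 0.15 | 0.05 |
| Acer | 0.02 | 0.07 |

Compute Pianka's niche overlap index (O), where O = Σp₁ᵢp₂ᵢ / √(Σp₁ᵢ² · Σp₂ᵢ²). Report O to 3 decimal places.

Σ p₁ᵢp₂ᵢ = 0.0525 + 0.0360 + 0.0297 + 0.0010 + 0.0014 + 0.0054 + 0.0075 + 0.0014 = 0.1349
Σp_1ᵢ² = 0.21² + 0.12² + 0.11² + 0.05² + 0.07² + 0.27² + 0.15² + 0.02² = 0.0441 + 0.0144 + 0.0121 + 0.0025 + 0.0049 + 0.0729 + 0.0225 + 0.0004 = 0.1738
Σp_2ᵢ² = 0.25² + 0.30² + 0.27² + 0.02² + 0.02² + 0.02² + 0.05² + 0.07² = 0.0625 + 0.0900 + 0.0729 + 0.0004 + 0.0004 + 0.0004 + 0.0025 + 0.0049 = 0.2340
O = 0.1349 / √(0.1738 × 0.2340) = 0.1349 / 0.201666 = 0.66893

0.669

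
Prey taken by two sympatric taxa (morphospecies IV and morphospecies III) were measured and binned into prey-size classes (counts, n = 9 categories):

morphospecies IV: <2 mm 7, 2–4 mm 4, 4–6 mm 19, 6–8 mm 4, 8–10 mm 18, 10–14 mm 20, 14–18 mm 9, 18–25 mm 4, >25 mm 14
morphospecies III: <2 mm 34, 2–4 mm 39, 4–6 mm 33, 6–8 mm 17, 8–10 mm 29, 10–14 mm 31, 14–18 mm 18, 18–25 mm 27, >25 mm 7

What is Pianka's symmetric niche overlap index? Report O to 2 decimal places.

Proportions for morphospecies IV (n=99): 7/99=0.0707, 4/99=0.0404, 19/99=0.1919, 4/99=0.0404, 18/99=0.1818, 20/99=0.2020, 9/99=0.0909, 4/99=0.0404, 14/99=0.1414
Proportions for morphospecies III (n=235): 34/235=0.1447, 39/235=0.1660, 33/235=0.1404, 17/235=0.0723, 29/235=0.1234, 31/235=0.1319, 18/235=0.0766, 27/235=0.1149, 7/235=0.0298
Σ p₁ᵢp₂ᵢ = 0.010230 + 0.006706 + 0.026943 + 0.002921 + 0.022434 + 0.026644 + 0.006963 + 0.004642 + 0.004214 = 0.111697
Σp_1ᵢ² = 0.0707² + 0.0404² + 0.1919² + 0.0404² + 0.1818² + 0.2020² + 0.0909² + 0.0404² + 0.1414² = 0.004998 + 0.001632 + 0.036826 + 0.001632 + 0.033051 + 0.040804 + 0.008263 + 0.001632 + 0.019994 = 0.148832
Σp_2ᵢ² = 0.1447² + 0.1660² + 0.1404² + 0.0723² + 0.1234² + 0.1319² + 0.0766² + 0.1149² + 0.0298² = 0.020938 + 0.027556 + 0.019712 + 0.005227 + 0.015228 + 0.017398 + 0.005868 + 0.013202 + 0.000888 = 0.126017
O = 0.111697 / √(0.148832 × 0.126017) = 0.111697 / 0.1369502 = 0.8156

0.82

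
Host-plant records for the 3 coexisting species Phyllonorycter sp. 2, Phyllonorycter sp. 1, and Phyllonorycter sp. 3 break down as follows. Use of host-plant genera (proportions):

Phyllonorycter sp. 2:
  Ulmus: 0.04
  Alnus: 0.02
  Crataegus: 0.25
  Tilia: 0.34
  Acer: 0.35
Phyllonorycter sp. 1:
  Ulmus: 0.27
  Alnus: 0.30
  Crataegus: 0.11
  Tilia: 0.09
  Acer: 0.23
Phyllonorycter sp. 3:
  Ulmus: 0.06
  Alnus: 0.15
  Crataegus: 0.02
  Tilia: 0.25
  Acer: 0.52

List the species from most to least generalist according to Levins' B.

Σp_2ᵢ² = 0.04² + 0.02² + 0.25² + 0.34² + 0.35² = 0.0016 + 0.0004 + 0.0625 + 0.1156 + 0.1225 = 0.3026
B_2 = 1 / 0.3026 = 3.3047
Σp_1ᵢ² = 0.27² + 0.30² + 0.11² + 0.09² + 0.23² = 0.0729 + 0.0900 + 0.0121 + 0.0081 + 0.0529 = 0.2360
B_1 = 1 / 0.2360 = 4.2373
Σp_3ᵢ² = 0.06² + 0.15² + 0.02² + 0.25² + 0.52² = 0.0036 + 0.0225 + 0.0004 + 0.0625 + 0.2704 = 0.3594
B_3 = 1 / 0.3594 = 2.7824
Ranking by B (broadest → narrowest): Phyllonorycter sp. 1 (4.24) > Phyllonorycter sp. 2 (3.30) > Phyllonorycter sp. 3 (2.78)

Phyllonorycter sp. 1 > Phyllonorycter sp. 2 > Phyllonorycter sp. 3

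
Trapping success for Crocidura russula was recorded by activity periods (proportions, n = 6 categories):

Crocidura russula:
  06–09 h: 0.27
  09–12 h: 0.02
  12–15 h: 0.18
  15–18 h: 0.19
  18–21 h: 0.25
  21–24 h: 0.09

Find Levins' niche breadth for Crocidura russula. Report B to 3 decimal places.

Σpᵢ² = 0.27² + 0.02² + 0.18² + 0.19² + 0.25² + 0.09² = 0.0729 + 0.0004 + 0.0324 + 0.0361 + 0.0625 + 0.0081 = 0.2124
B = 1 / 0.2124 = 4.70810

4.708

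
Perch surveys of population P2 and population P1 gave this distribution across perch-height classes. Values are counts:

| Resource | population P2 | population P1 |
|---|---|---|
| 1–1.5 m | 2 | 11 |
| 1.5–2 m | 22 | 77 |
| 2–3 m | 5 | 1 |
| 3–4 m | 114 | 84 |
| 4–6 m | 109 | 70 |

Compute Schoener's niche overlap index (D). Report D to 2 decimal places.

Proportions for population P2 (n=252): 2/252=0.0079, 22/252=0.0873, 5/252=0.0198, 114/252=0.4524, 109/252=0.4325
Proportions for population P1 (n=243): 11/243=0.0453, 77/243=0.3169, 1/243=0.0041, 84/243=0.3457, 70/243=0.2881
Σ|p₁ᵢ − p₂ᵢ| = 0.0374 + 0.2296 + 0.0157 + 0.1067 + 0.1444 = 0.5338
D = 1 − ½ × 0.5338 = 1 − 0.26690 = 0.73310

0.73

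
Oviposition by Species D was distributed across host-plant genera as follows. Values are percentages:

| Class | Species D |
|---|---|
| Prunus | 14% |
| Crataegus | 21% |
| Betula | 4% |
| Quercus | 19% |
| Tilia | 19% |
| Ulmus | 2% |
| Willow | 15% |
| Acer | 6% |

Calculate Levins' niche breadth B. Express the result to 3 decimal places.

Convert percentages to proportions (divide by 100).
Σpᵢ² = 0.14² + 0.21² + 0.04² + 0.19² + 0.19² + 0.02² + 0.15² + 0.06² = 0.0196 + 0.0441 + 0.0016 + 0.0361 + 0.0361 + 0.0004 + 0.0225 + 0.0036 = 0.1640
B = 1 / 0.1640 = 6.09756

6.098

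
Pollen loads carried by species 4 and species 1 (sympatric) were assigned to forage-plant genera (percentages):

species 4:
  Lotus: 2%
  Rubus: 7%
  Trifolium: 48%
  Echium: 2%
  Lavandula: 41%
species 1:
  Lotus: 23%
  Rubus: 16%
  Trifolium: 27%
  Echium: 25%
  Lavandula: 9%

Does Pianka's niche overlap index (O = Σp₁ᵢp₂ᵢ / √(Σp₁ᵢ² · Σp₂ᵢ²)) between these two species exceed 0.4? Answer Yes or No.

Yes

Convert percentages to proportions (divide by 100).
Σ p₁ᵢp₂ᵢ = 0.0046 + 0.0112 + 0.1296 + 0.0050 + 0.0369 = 0.1873
Σp_1ᵢ² = 0.02² + 0.07² + 0.48² + 0.02² + 0.41² = 0.0004 + 0.0049 + 0.2304 + 0.0004 + 0.1681 = 0.4042
Σp_2ᵢ² = 0.23² + 0.16² + 0.27² + 0.25² + 0.09² = 0.0529 + 0.0256 + 0.0729 + 0.0625 + 0.0081 = 0.2220
O = 0.1873 / √(0.4042 × 0.2220) = 0.1873 / 0.29955 = 0.6253
O = 0.6253 > 0.4 → Yes.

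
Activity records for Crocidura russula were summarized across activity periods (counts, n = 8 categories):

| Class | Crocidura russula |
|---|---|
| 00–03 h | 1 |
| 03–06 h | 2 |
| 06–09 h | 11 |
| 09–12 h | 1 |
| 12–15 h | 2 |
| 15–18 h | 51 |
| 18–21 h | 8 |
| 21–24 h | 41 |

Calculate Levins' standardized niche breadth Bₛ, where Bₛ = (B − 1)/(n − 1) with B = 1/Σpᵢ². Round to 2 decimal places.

0.29

Proportions for Crocidura russula (n=117): 1/117=0.0085, 2/117=0.0171, 11/117=0.0940, 1/117=0.0085, 2/117=0.0171, 51/117=0.4359, 8/117=0.0684, 41/117=0.3504
Σpᵢ² = 0.0085² + 0.0171² + 0.0940² + 0.0085² + 0.0171² + 0.4359² + 0.0684² + 0.3504² = 0.000072 + 0.000292 + 0.008836 + 0.000072 + 0.000292 + 0.190009 + 0.004679 + 0.122780 = 0.327032
B = 1 / 0.327032 = 3.0578
Bₛ = (B − 1)/(n − 1) = (3.0578 − 1)/(8 − 1) = 2.0578/7 = 0.2940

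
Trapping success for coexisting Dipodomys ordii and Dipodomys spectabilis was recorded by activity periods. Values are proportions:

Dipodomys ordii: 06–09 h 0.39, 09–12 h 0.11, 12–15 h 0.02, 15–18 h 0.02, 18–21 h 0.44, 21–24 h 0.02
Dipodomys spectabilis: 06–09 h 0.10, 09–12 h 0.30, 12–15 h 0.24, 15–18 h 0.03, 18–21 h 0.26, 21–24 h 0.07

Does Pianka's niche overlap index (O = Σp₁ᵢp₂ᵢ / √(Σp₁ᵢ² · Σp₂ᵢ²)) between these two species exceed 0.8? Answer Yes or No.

Σ p₁ᵢp₂ᵢ = 0.0390 + 0.0330 + 0.0048 + 0.0006 + 0.1144 + 0.0014 = 0.1932
Σp_1ᵢ² = 0.39² + 0.11² + 0.02² + 0.02² + 0.44² + 0.02² = 0.1521 + 0.0121 + 0.0004 + 0.0004 + 0.1936 + 0.0004 = 0.3590
Σp_2ᵢ² = 0.10² + 0.30² + 0.24² + 0.03² + 0.26² + 0.07² = 0.0100 + 0.0900 + 0.0576 + 0.0009 + 0.0676 + 0.0049 = 0.2310
O = 0.1932 / √(0.3590 × 0.2310) = 0.1932 / 0.28797 = 0.6709
O = 0.6709 < 0.8 → No.

No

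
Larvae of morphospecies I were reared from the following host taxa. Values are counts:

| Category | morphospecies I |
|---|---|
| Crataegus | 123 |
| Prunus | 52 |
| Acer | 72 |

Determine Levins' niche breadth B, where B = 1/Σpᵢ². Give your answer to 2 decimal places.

2.65

Proportions for morphospecies I (n=247): 123/247=0.4980, 52/247=0.2105, 72/247=0.2915
Σpᵢ² = 0.4980² + 0.2105² + 0.2915² = 0.248004 + 0.044310 + 0.084972 = 0.377286
B = 1 / 0.377286 = 2.6505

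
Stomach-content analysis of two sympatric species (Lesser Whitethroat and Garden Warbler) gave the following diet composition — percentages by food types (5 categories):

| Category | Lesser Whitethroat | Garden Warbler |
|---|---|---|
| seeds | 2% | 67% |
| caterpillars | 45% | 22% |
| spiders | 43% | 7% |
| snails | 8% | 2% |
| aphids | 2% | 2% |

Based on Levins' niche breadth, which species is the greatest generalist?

Lesser Whitethroat

Convert percentages to proportions (divide by 100).
Σp_Whitᵢ² = 0.02² + 0.45² + 0.43² + 0.08² + 0.02² = 0.0004 + 0.2025 + 0.1849 + 0.0064 + 0.0004 = 0.3946
B_Whit = 1 / 0.3946 = 2.5342
Σp_Warbᵢ² = 0.67² + 0.22² + 0.07² + 0.02² + 0.02² = 0.4489 + 0.0484 + 0.0049 + 0.0004 + 0.0004 = 0.5030
B_Warb = 1 / 0.5030 = 1.9881
Highest B → broadest niche (most generalist): Lesser Whitethroat (B = 2.53).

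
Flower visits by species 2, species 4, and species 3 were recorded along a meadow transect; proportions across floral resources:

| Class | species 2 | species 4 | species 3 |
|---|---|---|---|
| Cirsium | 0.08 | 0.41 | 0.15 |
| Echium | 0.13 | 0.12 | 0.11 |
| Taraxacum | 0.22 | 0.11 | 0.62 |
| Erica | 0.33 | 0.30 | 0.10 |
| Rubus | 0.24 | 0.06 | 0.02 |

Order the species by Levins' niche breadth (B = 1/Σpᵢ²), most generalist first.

Σp_2ᵢ² = 0.08² + 0.13² + 0.22² + 0.33² + 0.24² = 0.0064 + 0.0169 + 0.0484 + 0.1089 + 0.0576 = 0.2382
B_2 = 1 / 0.2382 = 4.1982
Σp_4ᵢ² = 0.41² + 0.12² + 0.11² + 0.30² + 0.06² = 0.1681 + 0.0144 + 0.0121 + 0.0900 + 0.0036 = 0.2882
B_4 = 1 / 0.2882 = 3.4698
Σp_3ᵢ² = 0.15² + 0.11² + 0.62² + 0.10² + 0.02² = 0.0225 + 0.0121 + 0.3844 + 0.0100 + 0.0004 = 0.4294
B_3 = 1 / 0.4294 = 2.3288
Ranking by B (broadest → narrowest): species 2 (4.20) > species 4 (3.47) > species 3 (2.33)

species 2 > species 4 > species 3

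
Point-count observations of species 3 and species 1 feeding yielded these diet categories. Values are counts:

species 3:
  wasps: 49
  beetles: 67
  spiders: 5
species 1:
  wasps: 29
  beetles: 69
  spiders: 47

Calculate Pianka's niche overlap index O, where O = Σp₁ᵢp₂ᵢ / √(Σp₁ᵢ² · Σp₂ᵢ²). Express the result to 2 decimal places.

0.85

Proportions for species 3 (n=121): 49/121=0.4050, 67/121=0.5537, 5/121=0.0413
Proportions for species 1 (n=145): 29/145=0.2000, 69/145=0.4759, 47/145=0.3241
Σ p₁ᵢp₂ᵢ = 0.081000 + 0.263506 + 0.013385 = 0.357891
Σp_1ᵢ² = 0.4050² + 0.5537² + 0.0413² = 0.164025 + 0.306584 + 0.001706 = 0.472315
Σp_2ᵢ² = 0.2000² + 0.4759² + 0.3241² = 0.040000 + 0.226481 + 0.105041 = 0.371522
O = 0.357891 / √(0.472315 × 0.371522) = 0.357891 / 0.4188979 = 0.8544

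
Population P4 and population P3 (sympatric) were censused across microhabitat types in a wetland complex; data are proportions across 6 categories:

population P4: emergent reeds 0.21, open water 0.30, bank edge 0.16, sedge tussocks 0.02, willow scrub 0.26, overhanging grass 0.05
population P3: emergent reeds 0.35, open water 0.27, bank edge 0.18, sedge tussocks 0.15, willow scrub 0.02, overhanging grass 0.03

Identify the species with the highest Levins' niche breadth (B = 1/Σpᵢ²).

Σp_P4ᵢ² = 0.21² + 0.30² + 0.16² + 0.02² + 0.26² + 0.05² = 0.0441 + 0.0900 + 0.0256 + 0.0004 + 0.0676 + 0.0025 = 0.2302
B_P4 = 1 / 0.2302 = 4.3440
Σp_P3ᵢ² = 0.35² + 0.27² + 0.18² + 0.15² + 0.02² + 0.03² = 0.1225 + 0.0729 + 0.0324 + 0.0225 + 0.0004 + 0.0009 = 0.2516
B_P3 = 1 / 0.2516 = 3.9746
Highest B → broadest niche (most generalist): population P4 (B = 4.34).

population P4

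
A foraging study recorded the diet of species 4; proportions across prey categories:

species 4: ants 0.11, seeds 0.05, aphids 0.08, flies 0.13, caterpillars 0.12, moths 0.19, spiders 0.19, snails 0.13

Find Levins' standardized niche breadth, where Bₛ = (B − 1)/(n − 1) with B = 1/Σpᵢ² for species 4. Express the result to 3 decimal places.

Σpᵢ² = 0.11² + 0.05² + 0.08² + 0.13² + 0.12² + 0.19² + 0.19² + 0.13² = 0.0121 + 0.0025 + 0.0064 + 0.0169 + 0.0144 + 0.0361 + 0.0361 + 0.0169 = 0.1414
B = 1 / 0.1414 = 7.07214
Bₛ = (B − 1)/(n − 1) = (7.07214 − 1)/(8 − 1) = 6.07214/7 = 0.86745

0.867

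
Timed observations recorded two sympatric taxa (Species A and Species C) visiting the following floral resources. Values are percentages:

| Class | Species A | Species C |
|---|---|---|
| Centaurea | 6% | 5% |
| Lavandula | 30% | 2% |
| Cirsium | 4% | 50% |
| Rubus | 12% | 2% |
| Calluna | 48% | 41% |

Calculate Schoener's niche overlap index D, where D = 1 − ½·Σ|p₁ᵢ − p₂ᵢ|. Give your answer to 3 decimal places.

Convert percentages to proportions (divide by 100).
Σ|p₁ᵢ − p₂ᵢ| = 0.01 + 0.28 + 0.46 + 0.10 + 0.07 = 0.92
D = 1 − ½ × 0.92 = 1 − 0.460 = 0.54000

0.540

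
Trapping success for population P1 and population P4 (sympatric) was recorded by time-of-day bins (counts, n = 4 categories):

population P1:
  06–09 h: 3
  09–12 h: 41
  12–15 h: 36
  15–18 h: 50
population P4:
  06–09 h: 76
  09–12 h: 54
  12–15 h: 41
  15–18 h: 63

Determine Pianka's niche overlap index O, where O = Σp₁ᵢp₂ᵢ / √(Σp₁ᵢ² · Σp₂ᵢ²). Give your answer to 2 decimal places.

0.80

Proportions for population P1 (n=130): 3/130=0.0231, 41/130=0.3154, 36/130=0.2769, 50/130=0.3846
Proportions for population P4 (n=234): 76/234=0.3248, 54/234=0.2308, 41/234=0.1752, 63/234=0.2692
Σ p₁ᵢp₂ᵢ = 0.007503 + 0.072794 + 0.048513 + 0.103534 = 0.232344
Σp_1ᵢ² = 0.0231² + 0.3154² + 0.2769² + 0.3846² = 0.000534 + 0.099477 + 0.076674 + 0.147917 = 0.324602
Σp_2ᵢ² = 0.3248² + 0.2308² + 0.1752² + 0.2692² = 0.105495 + 0.053269 + 0.030695 + 0.072469 = 0.261928
O = 0.232344 / √(0.324602 × 0.261928) = 0.232344 / 0.2915859 = 0.7968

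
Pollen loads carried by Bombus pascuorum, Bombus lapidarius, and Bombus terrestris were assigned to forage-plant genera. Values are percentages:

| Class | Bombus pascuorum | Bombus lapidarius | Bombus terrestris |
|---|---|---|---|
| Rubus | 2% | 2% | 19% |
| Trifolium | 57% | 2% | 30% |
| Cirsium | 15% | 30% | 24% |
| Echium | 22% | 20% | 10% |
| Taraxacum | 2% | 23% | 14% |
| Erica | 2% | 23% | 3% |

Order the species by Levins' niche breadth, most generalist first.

Bombus terrestris > Bombus lapidarius > Bombus pascuorum

Convert percentages to proportions (divide by 100).
Σp_pascᵢ² = 0.02² + 0.57² + 0.15² + 0.22² + 0.02² + 0.02² = 0.0004 + 0.3249 + 0.0225 + 0.0484 + 0.0004 + 0.0004 = 0.3970
B_pasc = 1 / 0.3970 = 2.5189
Σp_lapiᵢ² = 0.02² + 0.02² + 0.30² + 0.20² + 0.23² + 0.23² = 0.0004 + 0.0004 + 0.0900 + 0.0400 + 0.0529 + 0.0529 = 0.2366
B_lapi = 1 / 0.2366 = 4.2265
Σp_terrᵢ² = 0.19² + 0.30² + 0.24² + 0.10² + 0.14² + 0.03² = 0.0361 + 0.0900 + 0.0576 + 0.0100 + 0.0196 + 0.0009 = 0.2142
B_terr = 1 / 0.2142 = 4.6685
Ranking by B (broadest → narrowest): Bombus terrestris (4.67) > Bombus lapidarius (4.23) > Bombus pascuorum (2.52)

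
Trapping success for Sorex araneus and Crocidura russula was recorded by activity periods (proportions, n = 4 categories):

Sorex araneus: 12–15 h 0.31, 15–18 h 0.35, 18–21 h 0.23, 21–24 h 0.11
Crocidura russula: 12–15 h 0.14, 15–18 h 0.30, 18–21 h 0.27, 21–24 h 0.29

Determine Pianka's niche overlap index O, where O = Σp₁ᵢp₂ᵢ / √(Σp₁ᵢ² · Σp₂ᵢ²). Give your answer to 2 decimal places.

Σ p₁ᵢp₂ᵢ = 0.0434 + 0.1050 + 0.0621 + 0.0319 = 0.2424
Σp_1ᵢ² = 0.31² + 0.35² + 0.23² + 0.11² = 0.0961 + 0.1225 + 0.0529 + 0.0121 = 0.2836
Σp_2ᵢ² = 0.14² + 0.30² + 0.27² + 0.29² = 0.0196 + 0.0900 + 0.0729 + 0.0841 = 0.2666
O = 0.2424 / √(0.2836 × 0.2666) = 0.2424 / 0.27497 = 0.8816

0.88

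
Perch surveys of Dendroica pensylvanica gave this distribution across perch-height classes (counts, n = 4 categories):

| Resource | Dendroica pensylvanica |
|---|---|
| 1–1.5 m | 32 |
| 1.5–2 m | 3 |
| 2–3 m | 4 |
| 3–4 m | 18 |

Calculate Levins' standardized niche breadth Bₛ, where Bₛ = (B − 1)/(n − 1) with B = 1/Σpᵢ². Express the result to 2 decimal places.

Proportions for Dendroica pensylvanica (n=57): 32/57=0.5614, 3/57=0.0526, 4/57=0.0702, 18/57=0.3158
Σpᵢ² = 0.5614² + 0.0526² + 0.0702² + 0.3158² = 0.315170 + 0.002767 + 0.004928 + 0.099730 = 0.422595
B = 1 / 0.422595 = 2.3663
Bₛ = (B − 1)/(n − 1) = (2.3663 − 1)/(4 − 1) = 1.3663/3 = 0.4554

0.46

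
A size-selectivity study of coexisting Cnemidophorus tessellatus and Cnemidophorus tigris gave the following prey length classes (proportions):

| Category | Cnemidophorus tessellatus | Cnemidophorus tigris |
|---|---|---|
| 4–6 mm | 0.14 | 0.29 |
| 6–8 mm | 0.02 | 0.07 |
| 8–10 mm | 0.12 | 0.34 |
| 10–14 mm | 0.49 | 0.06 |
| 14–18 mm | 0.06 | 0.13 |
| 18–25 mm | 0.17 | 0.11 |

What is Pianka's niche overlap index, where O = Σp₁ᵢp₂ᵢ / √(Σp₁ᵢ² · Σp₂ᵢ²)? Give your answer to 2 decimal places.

0.51

Σ p₁ᵢp₂ᵢ = 0.0406 + 0.0014 + 0.0408 + 0.0294 + 0.0078 + 0.0187 = 0.1387
Σp_1ᵢ² = 0.14² + 0.02² + 0.12² + 0.49² + 0.06² + 0.17² = 0.0196 + 0.0004 + 0.0144 + 0.2401 + 0.0036 + 0.0289 = 0.3070
Σp_2ᵢ² = 0.29² + 0.07² + 0.34² + 0.06² + 0.13² + 0.11² = 0.0841 + 0.0049 + 0.1156 + 0.0036 + 0.0169 + 0.0121 = 0.2372
O = 0.1387 / √(0.3070 × 0.2372) = 0.1387 / 0.26985 = 0.5140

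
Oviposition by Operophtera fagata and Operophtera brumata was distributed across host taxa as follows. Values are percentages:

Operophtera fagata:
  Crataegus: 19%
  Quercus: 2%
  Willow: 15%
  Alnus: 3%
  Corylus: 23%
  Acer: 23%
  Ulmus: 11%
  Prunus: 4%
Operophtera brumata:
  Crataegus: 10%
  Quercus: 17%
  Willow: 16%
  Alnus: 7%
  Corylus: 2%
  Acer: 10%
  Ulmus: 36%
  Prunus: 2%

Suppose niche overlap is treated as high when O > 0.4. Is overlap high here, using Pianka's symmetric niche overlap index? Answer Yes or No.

Convert percentages to proportions (divide by 100).
Σ p₁ᵢp₂ᵢ = 0.0190 + 0.0034 + 0.0240 + 0.0021 + 0.0046 + 0.0230 + 0.0396 + 0.0008 = 0.1165
Σp_1ᵢ² = 0.19² + 0.02² + 0.15² + 0.03² + 0.23² + 0.23² + 0.11² + 0.04² = 0.0361 + 0.0004 + 0.0225 + 0.0009 + 0.0529 + 0.0529 + 0.0121 + 0.0016 = 0.1794
Σp_2ᵢ² = 0.10² + 0.17² + 0.16² + 0.07² + 0.02² + 0.10² + 0.36² + 0.02² = 0.0100 + 0.0289 + 0.0256 + 0.0049 + 0.0004 + 0.0100 + 0.1296 + 0.0004 = 0.2098
O = 0.1165 / √(0.1794 × 0.2098) = 0.1165 / 0.19401 = 0.6005
O = 0.6005 > 0.4 → Yes.

Yes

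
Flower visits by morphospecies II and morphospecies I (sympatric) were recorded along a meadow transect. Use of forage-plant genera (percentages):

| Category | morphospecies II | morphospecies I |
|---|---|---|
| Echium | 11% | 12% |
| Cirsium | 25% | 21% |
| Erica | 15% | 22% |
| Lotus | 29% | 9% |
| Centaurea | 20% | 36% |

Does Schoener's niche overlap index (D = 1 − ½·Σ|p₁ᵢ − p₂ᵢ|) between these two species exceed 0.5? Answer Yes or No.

Yes

Convert percentages to proportions (divide by 100).
Σ|p₁ᵢ − p₂ᵢ| = 0.01 + 0.04 + 0.07 + 0.20 + 0.16 = 0.48
D = 1 − ½ × 0.48 = 1 − 0.240 = 0.7600
D = 0.7600 > 0.5 → Yes.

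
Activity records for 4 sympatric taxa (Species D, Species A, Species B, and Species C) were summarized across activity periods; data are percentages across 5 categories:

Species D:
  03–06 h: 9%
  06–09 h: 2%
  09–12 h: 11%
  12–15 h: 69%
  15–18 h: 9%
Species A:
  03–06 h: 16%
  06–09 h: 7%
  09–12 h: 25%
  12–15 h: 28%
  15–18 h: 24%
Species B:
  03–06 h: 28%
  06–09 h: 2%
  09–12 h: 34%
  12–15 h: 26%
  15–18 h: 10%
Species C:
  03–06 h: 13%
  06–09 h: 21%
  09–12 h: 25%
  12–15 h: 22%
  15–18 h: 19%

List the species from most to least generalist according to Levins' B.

Species C > Species A > Species B > Species D

Convert percentages to proportions (divide by 100).
Σp_Dᵢ² = 0.09² + 0.02² + 0.11² + 0.69² + 0.09² = 0.0081 + 0.0004 + 0.0121 + 0.4761 + 0.0081 = 0.5048
B_D = 1 / 0.5048 = 1.9810
Σp_Aᵢ² = 0.16² + 0.07² + 0.25² + 0.28² + 0.24² = 0.0256 + 0.0049 + 0.0625 + 0.0784 + 0.0576 = 0.2290
B_A = 1 / 0.2290 = 4.3668
Σp_Bᵢ² = 0.28² + 0.02² + 0.34² + 0.26² + 0.10² = 0.0784 + 0.0004 + 0.1156 + 0.0676 + 0.0100 = 0.2720
B_B = 1 / 0.2720 = 3.6765
Σp_Cᵢ² = 0.13² + 0.21² + 0.25² + 0.22² + 0.19² = 0.0169 + 0.0441 + 0.0625 + 0.0484 + 0.0361 = 0.2080
B_C = 1 / 0.2080 = 4.8077
Ranking by B (broadest → narrowest): Species C (4.81) > Species A (4.37) > Species B (3.68) > Species D (1.98)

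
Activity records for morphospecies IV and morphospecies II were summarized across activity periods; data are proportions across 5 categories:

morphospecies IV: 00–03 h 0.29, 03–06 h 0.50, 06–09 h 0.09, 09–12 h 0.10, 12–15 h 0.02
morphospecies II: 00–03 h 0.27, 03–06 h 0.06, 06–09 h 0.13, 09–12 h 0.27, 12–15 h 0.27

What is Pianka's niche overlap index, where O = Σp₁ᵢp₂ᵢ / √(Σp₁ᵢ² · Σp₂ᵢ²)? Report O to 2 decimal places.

Σ p₁ᵢp₂ᵢ = 0.0783 + 0.0300 + 0.0117 + 0.0270 + 0.0054 = 0.1524
Σp_1ᵢ² = 0.29² + 0.50² + 0.09² + 0.10² + 0.02² = 0.0841 + 0.2500 + 0.0081 + 0.0100 + 0.0004 = 0.3526
Σp_2ᵢ² = 0.27² + 0.06² + 0.13² + 0.27² + 0.27² = 0.0729 + 0.0036 + 0.0169 + 0.0729 + 0.0729 = 0.2392
O = 0.1524 / √(0.3526 × 0.2392) = 0.1524 / 0.29042 = 0.5248

0.52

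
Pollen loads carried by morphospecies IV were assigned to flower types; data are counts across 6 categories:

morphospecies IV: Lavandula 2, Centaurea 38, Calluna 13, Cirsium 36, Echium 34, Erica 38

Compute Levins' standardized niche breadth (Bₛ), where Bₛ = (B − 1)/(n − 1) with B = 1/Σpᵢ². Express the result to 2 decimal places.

0.74

Proportions for morphospecies IV (n=161): 2/161=0.0124, 38/161=0.2360, 13/161=0.0807, 36/161=0.2236, 34/161=0.2112, 38/161=0.2360
Σpᵢ² = 0.0124² + 0.2360² + 0.0807² + 0.2236² + 0.2112² + 0.2360² = 0.000154 + 0.055696 + 0.006512 + 0.049997 + 0.044605 + 0.055696 = 0.212660
B = 1 / 0.212660 = 4.7023
Bₛ = (B − 1)/(n − 1) = (4.7023 − 1)/(6 − 1) = 3.7023/5 = 0.7405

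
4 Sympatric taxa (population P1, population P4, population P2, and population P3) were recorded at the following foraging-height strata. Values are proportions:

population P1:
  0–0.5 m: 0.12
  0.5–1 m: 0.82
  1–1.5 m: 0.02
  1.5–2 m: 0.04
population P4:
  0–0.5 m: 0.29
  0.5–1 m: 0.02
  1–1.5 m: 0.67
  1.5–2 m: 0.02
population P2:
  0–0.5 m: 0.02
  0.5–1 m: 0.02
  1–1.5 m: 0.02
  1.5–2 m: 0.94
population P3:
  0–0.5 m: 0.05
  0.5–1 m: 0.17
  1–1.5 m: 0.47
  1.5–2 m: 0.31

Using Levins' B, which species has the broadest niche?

Σp_P1ᵢ² = 0.12² + 0.82² + 0.02² + 0.04² = 0.0144 + 0.6724 + 0.0004 + 0.0016 = 0.6888
B_P1 = 1 / 0.6888 = 1.4518
Σp_P4ᵢ² = 0.29² + 0.02² + 0.67² + 0.02² = 0.0841 + 0.0004 + 0.4489 + 0.0004 = 0.5338
B_P4 = 1 / 0.5338 = 1.8734
Σp_P2ᵢ² = 0.02² + 0.02² + 0.02² + 0.94² = 0.0004 + 0.0004 + 0.0004 + 0.8836 = 0.8848
B_P2 = 1 / 0.8848 = 1.1302
Σp_P3ᵢ² = 0.05² + 0.17² + 0.47² + 0.31² = 0.0025 + 0.0289 + 0.2209 + 0.0961 = 0.3484
B_P3 = 1 / 0.3484 = 2.8703
Highest B → broadest niche (most generalist): population P3 (B = 2.87).

population P3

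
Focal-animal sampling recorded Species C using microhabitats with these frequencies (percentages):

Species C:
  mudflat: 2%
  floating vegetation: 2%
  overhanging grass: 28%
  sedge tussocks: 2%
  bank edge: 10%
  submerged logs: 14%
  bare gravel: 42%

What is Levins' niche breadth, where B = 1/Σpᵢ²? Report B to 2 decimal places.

3.50

Convert percentages to proportions (divide by 100).
Σpᵢ² = 0.02² + 0.02² + 0.28² + 0.02² + 0.10² + 0.14² + 0.42² = 0.0004 + 0.0004 + 0.0784 + 0.0004 + 0.0100 + 0.0196 + 0.1764 = 0.2856
B = 1 / 0.2856 = 3.5014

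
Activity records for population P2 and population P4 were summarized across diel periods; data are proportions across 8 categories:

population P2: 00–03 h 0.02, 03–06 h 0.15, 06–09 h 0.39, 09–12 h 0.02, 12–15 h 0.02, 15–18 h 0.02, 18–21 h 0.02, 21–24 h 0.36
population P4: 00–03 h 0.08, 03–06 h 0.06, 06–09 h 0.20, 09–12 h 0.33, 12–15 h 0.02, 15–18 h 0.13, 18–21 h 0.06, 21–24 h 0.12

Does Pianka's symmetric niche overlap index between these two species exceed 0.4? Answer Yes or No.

Σ p₁ᵢp₂ᵢ = 0.0016 + 0.0090 + 0.0780 + 0.0066 + 0.0004 + 0.0026 + 0.0012 + 0.0432 = 0.1426
Σp_1ᵢ² = 0.02² + 0.15² + 0.39² + 0.02² + 0.02² + 0.02² + 0.02² + 0.36² = 0.0004 + 0.0225 + 0.1521 + 0.0004 + 0.0004 + 0.0004 + 0.0004 + 0.1296 = 0.3062
Σp_2ᵢ² = 0.08² + 0.06² + 0.20² + 0.33² + 0.02² + 0.13² + 0.06² + 0.12² = 0.0064 + 0.0036 + 0.0400 + 0.1089 + 0.0004 + 0.0169 + 0.0036 + 0.0144 = 0.1942
O = 0.1426 / √(0.3062 × 0.1942) = 0.1426 / 0.24385 = 0.5848
O = 0.5848 > 0.4 → Yes.

Yes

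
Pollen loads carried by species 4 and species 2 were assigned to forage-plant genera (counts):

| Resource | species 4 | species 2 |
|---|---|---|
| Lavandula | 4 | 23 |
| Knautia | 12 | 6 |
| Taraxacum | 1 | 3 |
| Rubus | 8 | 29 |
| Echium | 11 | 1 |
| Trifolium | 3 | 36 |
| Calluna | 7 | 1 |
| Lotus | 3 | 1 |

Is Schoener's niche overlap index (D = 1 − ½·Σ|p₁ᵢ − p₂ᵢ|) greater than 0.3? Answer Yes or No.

Yes

Proportions for species 4 (n=49): 4/49=0.0816, 12/49=0.2449, 1/49=0.0204, 8/49=0.1633, 11/49=0.2245, 3/49=0.0612, 7/49=0.1429, 3/49=0.0612
Proportions for species 2 (n=100): 23/100=0.2300, 6/100=0.0600, 3/100=0.0300, 29/100=0.2900, 1/100=0.0100, 36/100=0.3600, 1/100=0.0100, 1/100=0.0100
Σ|p₁ᵢ − p₂ᵢ| = 0.1484 + 0.1849 + 0.0096 + 0.1267 + 0.2145 + 0.2988 + 0.1329 + 0.0512 = 1.1670
D = 1 − ½ × 1.1670 = 1 − 0.58350 = 0.41650
D = 0.41650 > 0.3 → Yes.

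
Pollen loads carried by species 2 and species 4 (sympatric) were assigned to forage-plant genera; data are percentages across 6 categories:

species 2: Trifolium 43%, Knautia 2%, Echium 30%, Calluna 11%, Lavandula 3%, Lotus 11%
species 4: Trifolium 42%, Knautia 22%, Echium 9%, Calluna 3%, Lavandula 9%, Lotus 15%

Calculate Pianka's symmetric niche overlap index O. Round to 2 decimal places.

0.83

Convert percentages to proportions (divide by 100).
Σ p₁ᵢp₂ᵢ = 0.1806 + 0.0044 + 0.0270 + 0.0033 + 0.0027 + 0.0165 = 0.2345
Σp_1ᵢ² = 0.43² + 0.02² + 0.30² + 0.11² + 0.03² + 0.11² = 0.1849 + 0.0004 + 0.0900 + 0.0121 + 0.0009 + 0.0121 = 0.3004
Σp_2ᵢ² = 0.42² + 0.22² + 0.09² + 0.03² + 0.09² + 0.15² = 0.1764 + 0.0484 + 0.0081 + 0.0009 + 0.0081 + 0.0225 = 0.2644
O = 0.2345 / √(0.3004 × 0.2644) = 0.2345 / 0.28183 = 0.8321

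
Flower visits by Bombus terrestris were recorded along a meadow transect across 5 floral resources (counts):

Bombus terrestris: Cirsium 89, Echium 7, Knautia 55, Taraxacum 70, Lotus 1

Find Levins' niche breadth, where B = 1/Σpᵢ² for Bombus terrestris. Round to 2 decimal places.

3.10

Proportions for Bombus terrestris (n=222): 89/222=0.4009, 7/222=0.0315, 55/222=0.2477, 70/222=0.3153, 1/222=0.0045
Σpᵢ² = 0.4009² + 0.0315² + 0.2477² + 0.3153² + 0.0045² = 0.160721 + 0.000992 + 0.061355 + 0.099414 + 0.000020 = 0.322502
B = 1 / 0.322502 = 3.1008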